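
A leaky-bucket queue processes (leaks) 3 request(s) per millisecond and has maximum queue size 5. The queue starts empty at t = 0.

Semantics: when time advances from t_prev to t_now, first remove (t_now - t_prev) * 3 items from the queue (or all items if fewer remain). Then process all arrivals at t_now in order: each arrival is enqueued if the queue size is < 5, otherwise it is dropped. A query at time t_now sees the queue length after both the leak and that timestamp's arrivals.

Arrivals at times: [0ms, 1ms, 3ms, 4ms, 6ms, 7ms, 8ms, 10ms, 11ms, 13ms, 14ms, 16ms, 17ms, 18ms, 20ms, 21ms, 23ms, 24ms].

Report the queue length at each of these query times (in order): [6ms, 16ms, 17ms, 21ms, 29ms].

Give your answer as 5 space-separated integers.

Answer: 1 1 1 1 0

Derivation:
Queue lengths at query times:
  query t=6ms: backlog = 1
  query t=16ms: backlog = 1
  query t=17ms: backlog = 1
  query t=21ms: backlog = 1
  query t=29ms: backlog = 0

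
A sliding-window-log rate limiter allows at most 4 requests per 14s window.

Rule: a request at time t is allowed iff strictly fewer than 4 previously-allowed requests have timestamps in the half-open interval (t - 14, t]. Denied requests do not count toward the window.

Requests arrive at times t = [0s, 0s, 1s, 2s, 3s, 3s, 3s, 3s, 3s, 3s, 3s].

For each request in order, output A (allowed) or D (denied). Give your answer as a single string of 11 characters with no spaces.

Tracking allowed requests in the window:
  req#1 t=0s: ALLOW
  req#2 t=0s: ALLOW
  req#3 t=1s: ALLOW
  req#4 t=2s: ALLOW
  req#5 t=3s: DENY
  req#6 t=3s: DENY
  req#7 t=3s: DENY
  req#8 t=3s: DENY
  req#9 t=3s: DENY
  req#10 t=3s: DENY
  req#11 t=3s: DENY

Answer: AAAADDDDDDD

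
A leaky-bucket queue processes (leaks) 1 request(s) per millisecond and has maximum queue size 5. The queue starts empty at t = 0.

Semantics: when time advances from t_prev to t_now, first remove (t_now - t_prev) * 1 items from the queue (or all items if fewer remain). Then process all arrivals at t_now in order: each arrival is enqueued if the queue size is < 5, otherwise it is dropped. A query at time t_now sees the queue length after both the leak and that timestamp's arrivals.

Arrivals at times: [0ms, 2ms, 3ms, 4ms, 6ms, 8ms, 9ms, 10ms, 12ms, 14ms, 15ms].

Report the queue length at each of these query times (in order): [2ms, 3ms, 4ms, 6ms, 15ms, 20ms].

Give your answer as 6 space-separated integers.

Answer: 1 1 1 1 1 0

Derivation:
Queue lengths at query times:
  query t=2ms: backlog = 1
  query t=3ms: backlog = 1
  query t=4ms: backlog = 1
  query t=6ms: backlog = 1
  query t=15ms: backlog = 1
  query t=20ms: backlog = 0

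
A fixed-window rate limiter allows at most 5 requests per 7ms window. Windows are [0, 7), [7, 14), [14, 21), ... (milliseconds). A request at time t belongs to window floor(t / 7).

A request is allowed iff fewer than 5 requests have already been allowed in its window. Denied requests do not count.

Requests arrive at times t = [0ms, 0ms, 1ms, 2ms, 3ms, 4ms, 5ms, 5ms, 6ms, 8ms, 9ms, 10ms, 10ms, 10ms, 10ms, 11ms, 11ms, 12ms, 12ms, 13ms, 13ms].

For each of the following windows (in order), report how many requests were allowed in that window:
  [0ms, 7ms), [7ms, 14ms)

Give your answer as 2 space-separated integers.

Answer: 5 5

Derivation:
Processing requests:
  req#1 t=0ms (window 0): ALLOW
  req#2 t=0ms (window 0): ALLOW
  req#3 t=1ms (window 0): ALLOW
  req#4 t=2ms (window 0): ALLOW
  req#5 t=3ms (window 0): ALLOW
  req#6 t=4ms (window 0): DENY
  req#7 t=5ms (window 0): DENY
  req#8 t=5ms (window 0): DENY
  req#9 t=6ms (window 0): DENY
  req#10 t=8ms (window 1): ALLOW
  req#11 t=9ms (window 1): ALLOW
  req#12 t=10ms (window 1): ALLOW
  req#13 t=10ms (window 1): ALLOW
  req#14 t=10ms (window 1): ALLOW
  req#15 t=10ms (window 1): DENY
  req#16 t=11ms (window 1): DENY
  req#17 t=11ms (window 1): DENY
  req#18 t=12ms (window 1): DENY
  req#19 t=12ms (window 1): DENY
  req#20 t=13ms (window 1): DENY
  req#21 t=13ms (window 1): DENY

Allowed counts by window: 5 5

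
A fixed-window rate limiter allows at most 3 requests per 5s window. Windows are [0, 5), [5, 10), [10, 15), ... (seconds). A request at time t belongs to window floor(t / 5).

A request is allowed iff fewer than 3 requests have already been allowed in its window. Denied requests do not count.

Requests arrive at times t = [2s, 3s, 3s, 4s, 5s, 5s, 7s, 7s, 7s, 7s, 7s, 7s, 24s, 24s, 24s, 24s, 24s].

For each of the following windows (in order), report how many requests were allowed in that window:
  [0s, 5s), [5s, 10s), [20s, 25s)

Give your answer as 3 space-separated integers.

Processing requests:
  req#1 t=2s (window 0): ALLOW
  req#2 t=3s (window 0): ALLOW
  req#3 t=3s (window 0): ALLOW
  req#4 t=4s (window 0): DENY
  req#5 t=5s (window 1): ALLOW
  req#6 t=5s (window 1): ALLOW
  req#7 t=7s (window 1): ALLOW
  req#8 t=7s (window 1): DENY
  req#9 t=7s (window 1): DENY
  req#10 t=7s (window 1): DENY
  req#11 t=7s (window 1): DENY
  req#12 t=7s (window 1): DENY
  req#13 t=24s (window 4): ALLOW
  req#14 t=24s (window 4): ALLOW
  req#15 t=24s (window 4): ALLOW
  req#16 t=24s (window 4): DENY
  req#17 t=24s (window 4): DENY

Allowed counts by window: 3 3 3

Answer: 3 3 3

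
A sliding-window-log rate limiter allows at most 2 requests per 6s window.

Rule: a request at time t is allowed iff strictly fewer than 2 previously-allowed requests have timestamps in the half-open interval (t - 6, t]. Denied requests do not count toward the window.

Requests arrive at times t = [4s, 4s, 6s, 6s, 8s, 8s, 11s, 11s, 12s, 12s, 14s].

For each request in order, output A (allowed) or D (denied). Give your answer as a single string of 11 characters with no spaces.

Tracking allowed requests in the window:
  req#1 t=4s: ALLOW
  req#2 t=4s: ALLOW
  req#3 t=6s: DENY
  req#4 t=6s: DENY
  req#5 t=8s: DENY
  req#6 t=8s: DENY
  req#7 t=11s: ALLOW
  req#8 t=11s: ALLOW
  req#9 t=12s: DENY
  req#10 t=12s: DENY
  req#11 t=14s: DENY

Answer: AADDDDAADDD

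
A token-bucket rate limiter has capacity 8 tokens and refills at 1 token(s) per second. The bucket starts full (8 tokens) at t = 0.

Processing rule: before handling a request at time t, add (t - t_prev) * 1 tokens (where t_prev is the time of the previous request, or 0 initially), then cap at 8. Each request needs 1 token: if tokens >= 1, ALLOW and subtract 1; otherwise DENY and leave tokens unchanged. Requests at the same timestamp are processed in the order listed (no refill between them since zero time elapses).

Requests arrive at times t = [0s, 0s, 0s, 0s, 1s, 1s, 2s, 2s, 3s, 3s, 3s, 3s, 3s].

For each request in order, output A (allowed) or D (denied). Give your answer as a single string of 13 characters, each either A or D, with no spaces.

Simulating step by step:
  req#1 t=0s: ALLOW
  req#2 t=0s: ALLOW
  req#3 t=0s: ALLOW
  req#4 t=0s: ALLOW
  req#5 t=1s: ALLOW
  req#6 t=1s: ALLOW
  req#7 t=2s: ALLOW
  req#8 t=2s: ALLOW
  req#9 t=3s: ALLOW
  req#10 t=3s: ALLOW
  req#11 t=3s: ALLOW
  req#12 t=3s: DENY
  req#13 t=3s: DENY

Answer: AAAAAAAAAAADD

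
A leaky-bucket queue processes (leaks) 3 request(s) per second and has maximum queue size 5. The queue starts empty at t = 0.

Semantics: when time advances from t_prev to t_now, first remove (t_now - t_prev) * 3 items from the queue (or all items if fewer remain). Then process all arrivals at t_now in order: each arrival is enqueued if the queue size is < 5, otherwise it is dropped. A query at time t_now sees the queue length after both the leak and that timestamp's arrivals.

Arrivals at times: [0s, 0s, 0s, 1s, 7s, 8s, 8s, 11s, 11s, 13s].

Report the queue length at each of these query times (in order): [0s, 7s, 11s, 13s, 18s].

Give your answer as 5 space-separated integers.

Queue lengths at query times:
  query t=0s: backlog = 3
  query t=7s: backlog = 1
  query t=11s: backlog = 2
  query t=13s: backlog = 1
  query t=18s: backlog = 0

Answer: 3 1 2 1 0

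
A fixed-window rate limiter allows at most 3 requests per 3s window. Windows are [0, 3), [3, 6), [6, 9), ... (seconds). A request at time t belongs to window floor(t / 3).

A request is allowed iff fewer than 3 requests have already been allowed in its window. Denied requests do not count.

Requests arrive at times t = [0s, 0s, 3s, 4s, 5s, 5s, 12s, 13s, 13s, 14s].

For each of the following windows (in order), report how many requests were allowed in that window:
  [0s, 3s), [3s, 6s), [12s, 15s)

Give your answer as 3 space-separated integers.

Processing requests:
  req#1 t=0s (window 0): ALLOW
  req#2 t=0s (window 0): ALLOW
  req#3 t=3s (window 1): ALLOW
  req#4 t=4s (window 1): ALLOW
  req#5 t=5s (window 1): ALLOW
  req#6 t=5s (window 1): DENY
  req#7 t=12s (window 4): ALLOW
  req#8 t=13s (window 4): ALLOW
  req#9 t=13s (window 4): ALLOW
  req#10 t=14s (window 4): DENY

Allowed counts by window: 2 3 3

Answer: 2 3 3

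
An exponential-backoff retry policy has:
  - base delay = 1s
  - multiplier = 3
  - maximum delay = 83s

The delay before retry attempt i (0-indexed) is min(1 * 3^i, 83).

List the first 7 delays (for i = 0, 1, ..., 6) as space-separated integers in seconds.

Answer: 1 3 9 27 81 83 83

Derivation:
Computing each delay:
  i=0: min(1*3^0, 83) = 1
  i=1: min(1*3^1, 83) = 3
  i=2: min(1*3^2, 83) = 9
  i=3: min(1*3^3, 83) = 27
  i=4: min(1*3^4, 83) = 81
  i=5: min(1*3^5, 83) = 83
  i=6: min(1*3^6, 83) = 83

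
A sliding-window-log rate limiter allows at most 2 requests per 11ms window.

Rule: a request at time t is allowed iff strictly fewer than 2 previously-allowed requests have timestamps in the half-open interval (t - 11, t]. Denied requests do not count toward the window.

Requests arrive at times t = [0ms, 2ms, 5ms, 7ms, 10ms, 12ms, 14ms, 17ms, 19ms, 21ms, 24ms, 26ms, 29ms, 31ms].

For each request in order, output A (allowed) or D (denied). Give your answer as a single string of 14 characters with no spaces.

Tracking allowed requests in the window:
  req#1 t=0ms: ALLOW
  req#2 t=2ms: ALLOW
  req#3 t=5ms: DENY
  req#4 t=7ms: DENY
  req#5 t=10ms: DENY
  req#6 t=12ms: ALLOW
  req#7 t=14ms: ALLOW
  req#8 t=17ms: DENY
  req#9 t=19ms: DENY
  req#10 t=21ms: DENY
  req#11 t=24ms: ALLOW
  req#12 t=26ms: ALLOW
  req#13 t=29ms: DENY
  req#14 t=31ms: DENY

Answer: AADDDAADDDAADD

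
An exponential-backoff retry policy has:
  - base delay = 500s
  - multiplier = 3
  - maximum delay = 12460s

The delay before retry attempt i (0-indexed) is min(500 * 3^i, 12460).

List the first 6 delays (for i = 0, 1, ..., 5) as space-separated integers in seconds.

Answer: 500 1500 4500 12460 12460 12460

Derivation:
Computing each delay:
  i=0: min(500*3^0, 12460) = 500
  i=1: min(500*3^1, 12460) = 1500
  i=2: min(500*3^2, 12460) = 4500
  i=3: min(500*3^3, 12460) = 12460
  i=4: min(500*3^4, 12460) = 12460
  i=5: min(500*3^5, 12460) = 12460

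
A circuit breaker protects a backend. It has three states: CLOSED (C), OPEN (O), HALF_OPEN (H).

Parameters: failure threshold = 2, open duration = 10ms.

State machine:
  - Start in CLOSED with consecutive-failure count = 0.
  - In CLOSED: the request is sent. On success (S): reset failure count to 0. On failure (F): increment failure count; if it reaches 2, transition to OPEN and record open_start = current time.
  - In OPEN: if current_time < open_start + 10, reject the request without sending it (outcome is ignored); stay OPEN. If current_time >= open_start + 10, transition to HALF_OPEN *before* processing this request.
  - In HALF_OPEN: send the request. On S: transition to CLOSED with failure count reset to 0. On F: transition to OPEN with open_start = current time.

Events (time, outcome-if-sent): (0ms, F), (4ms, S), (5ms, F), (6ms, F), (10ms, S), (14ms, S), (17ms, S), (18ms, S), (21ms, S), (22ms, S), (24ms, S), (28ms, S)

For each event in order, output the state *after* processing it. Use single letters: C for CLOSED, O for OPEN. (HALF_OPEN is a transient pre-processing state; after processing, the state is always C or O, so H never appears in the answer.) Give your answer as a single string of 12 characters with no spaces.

State after each event:
  event#1 t=0ms outcome=F: state=CLOSED
  event#2 t=4ms outcome=S: state=CLOSED
  event#3 t=5ms outcome=F: state=CLOSED
  event#4 t=6ms outcome=F: state=OPEN
  event#5 t=10ms outcome=S: state=OPEN
  event#6 t=14ms outcome=S: state=OPEN
  event#7 t=17ms outcome=S: state=CLOSED
  event#8 t=18ms outcome=S: state=CLOSED
  event#9 t=21ms outcome=S: state=CLOSED
  event#10 t=22ms outcome=S: state=CLOSED
  event#11 t=24ms outcome=S: state=CLOSED
  event#12 t=28ms outcome=S: state=CLOSED

Answer: CCCOOOCCCCCC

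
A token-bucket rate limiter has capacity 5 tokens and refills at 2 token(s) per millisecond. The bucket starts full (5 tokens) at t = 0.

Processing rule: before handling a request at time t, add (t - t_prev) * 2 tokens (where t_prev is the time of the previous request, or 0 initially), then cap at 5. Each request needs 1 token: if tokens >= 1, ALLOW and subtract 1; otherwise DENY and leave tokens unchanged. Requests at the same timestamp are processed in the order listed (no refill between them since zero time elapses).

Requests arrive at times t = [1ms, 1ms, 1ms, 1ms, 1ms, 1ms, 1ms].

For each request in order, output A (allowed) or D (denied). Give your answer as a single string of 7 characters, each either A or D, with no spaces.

Simulating step by step:
  req#1 t=1ms: ALLOW
  req#2 t=1ms: ALLOW
  req#3 t=1ms: ALLOW
  req#4 t=1ms: ALLOW
  req#5 t=1ms: ALLOW
  req#6 t=1ms: DENY
  req#7 t=1ms: DENY

Answer: AAAAADD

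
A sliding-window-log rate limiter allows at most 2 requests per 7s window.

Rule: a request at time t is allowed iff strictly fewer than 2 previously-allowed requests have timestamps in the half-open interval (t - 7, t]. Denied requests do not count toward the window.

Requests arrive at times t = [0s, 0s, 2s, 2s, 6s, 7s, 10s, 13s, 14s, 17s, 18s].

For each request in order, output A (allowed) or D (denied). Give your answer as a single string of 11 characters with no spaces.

Tracking allowed requests in the window:
  req#1 t=0s: ALLOW
  req#2 t=0s: ALLOW
  req#3 t=2s: DENY
  req#4 t=2s: DENY
  req#5 t=6s: DENY
  req#6 t=7s: ALLOW
  req#7 t=10s: ALLOW
  req#8 t=13s: DENY
  req#9 t=14s: ALLOW
  req#10 t=17s: ALLOW
  req#11 t=18s: DENY

Answer: AADDDAADAAD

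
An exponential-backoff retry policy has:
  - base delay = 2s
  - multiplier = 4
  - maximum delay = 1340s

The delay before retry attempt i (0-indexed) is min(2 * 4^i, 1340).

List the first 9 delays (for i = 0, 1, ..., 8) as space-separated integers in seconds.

Computing each delay:
  i=0: min(2*4^0, 1340) = 2
  i=1: min(2*4^1, 1340) = 8
  i=2: min(2*4^2, 1340) = 32
  i=3: min(2*4^3, 1340) = 128
  i=4: min(2*4^4, 1340) = 512
  i=5: min(2*4^5, 1340) = 1340
  i=6: min(2*4^6, 1340) = 1340
  i=7: min(2*4^7, 1340) = 1340
  i=8: min(2*4^8, 1340) = 1340

Answer: 2 8 32 128 512 1340 1340 1340 1340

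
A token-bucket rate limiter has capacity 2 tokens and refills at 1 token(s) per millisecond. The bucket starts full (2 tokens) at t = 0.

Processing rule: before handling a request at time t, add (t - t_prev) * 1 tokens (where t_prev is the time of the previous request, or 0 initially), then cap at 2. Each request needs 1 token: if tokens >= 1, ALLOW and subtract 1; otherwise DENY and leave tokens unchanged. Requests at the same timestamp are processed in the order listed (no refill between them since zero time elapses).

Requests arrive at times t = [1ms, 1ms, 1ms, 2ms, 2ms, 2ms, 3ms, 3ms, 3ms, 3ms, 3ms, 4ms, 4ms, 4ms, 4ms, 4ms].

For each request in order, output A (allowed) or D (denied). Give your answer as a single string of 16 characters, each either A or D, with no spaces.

Answer: AADADDADDDDADDDD

Derivation:
Simulating step by step:
  req#1 t=1ms: ALLOW
  req#2 t=1ms: ALLOW
  req#3 t=1ms: DENY
  req#4 t=2ms: ALLOW
  req#5 t=2ms: DENY
  req#6 t=2ms: DENY
  req#7 t=3ms: ALLOW
  req#8 t=3ms: DENY
  req#9 t=3ms: DENY
  req#10 t=3ms: DENY
  req#11 t=3ms: DENY
  req#12 t=4ms: ALLOW
  req#13 t=4ms: DENY
  req#14 t=4ms: DENY
  req#15 t=4ms: DENY
  req#16 t=4ms: DENY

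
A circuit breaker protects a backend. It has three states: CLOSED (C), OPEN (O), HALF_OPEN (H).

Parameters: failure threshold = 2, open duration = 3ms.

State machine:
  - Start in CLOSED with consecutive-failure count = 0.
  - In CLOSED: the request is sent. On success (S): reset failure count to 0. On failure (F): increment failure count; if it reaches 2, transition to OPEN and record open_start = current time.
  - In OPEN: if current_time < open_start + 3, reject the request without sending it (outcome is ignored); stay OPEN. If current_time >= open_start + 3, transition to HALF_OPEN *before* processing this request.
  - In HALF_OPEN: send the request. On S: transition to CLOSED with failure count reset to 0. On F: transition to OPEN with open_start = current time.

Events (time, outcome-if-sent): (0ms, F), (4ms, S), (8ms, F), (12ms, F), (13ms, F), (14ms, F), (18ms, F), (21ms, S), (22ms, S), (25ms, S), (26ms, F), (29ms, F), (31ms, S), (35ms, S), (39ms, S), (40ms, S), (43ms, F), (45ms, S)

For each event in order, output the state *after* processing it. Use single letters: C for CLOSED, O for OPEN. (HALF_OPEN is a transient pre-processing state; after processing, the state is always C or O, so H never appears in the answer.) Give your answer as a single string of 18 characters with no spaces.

State after each event:
  event#1 t=0ms outcome=F: state=CLOSED
  event#2 t=4ms outcome=S: state=CLOSED
  event#3 t=8ms outcome=F: state=CLOSED
  event#4 t=12ms outcome=F: state=OPEN
  event#5 t=13ms outcome=F: state=OPEN
  event#6 t=14ms outcome=F: state=OPEN
  event#7 t=18ms outcome=F: state=OPEN
  event#8 t=21ms outcome=S: state=CLOSED
  event#9 t=22ms outcome=S: state=CLOSED
  event#10 t=25ms outcome=S: state=CLOSED
  event#11 t=26ms outcome=F: state=CLOSED
  event#12 t=29ms outcome=F: state=OPEN
  event#13 t=31ms outcome=S: state=OPEN
  event#14 t=35ms outcome=S: state=CLOSED
  event#15 t=39ms outcome=S: state=CLOSED
  event#16 t=40ms outcome=S: state=CLOSED
  event#17 t=43ms outcome=F: state=CLOSED
  event#18 t=45ms outcome=S: state=CLOSED

Answer: CCCOOOOCCCCOOCCCCC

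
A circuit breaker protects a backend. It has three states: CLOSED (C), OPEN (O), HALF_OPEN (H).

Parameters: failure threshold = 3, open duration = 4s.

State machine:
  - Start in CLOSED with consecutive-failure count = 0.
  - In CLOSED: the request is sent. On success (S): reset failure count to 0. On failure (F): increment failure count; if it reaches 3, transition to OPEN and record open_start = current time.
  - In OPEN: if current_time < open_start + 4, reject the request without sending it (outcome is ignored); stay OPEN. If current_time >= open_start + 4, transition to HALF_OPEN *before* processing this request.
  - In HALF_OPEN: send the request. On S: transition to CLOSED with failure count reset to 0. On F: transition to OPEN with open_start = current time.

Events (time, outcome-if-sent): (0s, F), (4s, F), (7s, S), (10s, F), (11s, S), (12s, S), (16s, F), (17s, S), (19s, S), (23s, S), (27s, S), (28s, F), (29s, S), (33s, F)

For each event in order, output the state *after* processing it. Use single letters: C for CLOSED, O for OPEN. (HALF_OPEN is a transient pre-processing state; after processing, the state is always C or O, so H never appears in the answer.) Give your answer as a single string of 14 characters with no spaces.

State after each event:
  event#1 t=0s outcome=F: state=CLOSED
  event#2 t=4s outcome=F: state=CLOSED
  event#3 t=7s outcome=S: state=CLOSED
  event#4 t=10s outcome=F: state=CLOSED
  event#5 t=11s outcome=S: state=CLOSED
  event#6 t=12s outcome=S: state=CLOSED
  event#7 t=16s outcome=F: state=CLOSED
  event#8 t=17s outcome=S: state=CLOSED
  event#9 t=19s outcome=S: state=CLOSED
  event#10 t=23s outcome=S: state=CLOSED
  event#11 t=27s outcome=S: state=CLOSED
  event#12 t=28s outcome=F: state=CLOSED
  event#13 t=29s outcome=S: state=CLOSED
  event#14 t=33s outcome=F: state=CLOSED

Answer: CCCCCCCCCCCCCC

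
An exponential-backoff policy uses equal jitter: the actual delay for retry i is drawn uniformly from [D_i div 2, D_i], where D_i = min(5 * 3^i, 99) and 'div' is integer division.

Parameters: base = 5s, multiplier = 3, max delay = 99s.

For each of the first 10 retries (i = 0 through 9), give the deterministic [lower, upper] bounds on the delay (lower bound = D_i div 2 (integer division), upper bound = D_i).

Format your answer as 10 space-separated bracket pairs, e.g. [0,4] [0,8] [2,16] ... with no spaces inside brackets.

Answer: [2,5] [7,15] [22,45] [49,99] [49,99] [49,99] [49,99] [49,99] [49,99] [49,99]

Derivation:
Computing bounds per retry:
  i=0: D_i=min(5*3^0,99)=5, bounds=[2,5]
  i=1: D_i=min(5*3^1,99)=15, bounds=[7,15]
  i=2: D_i=min(5*3^2,99)=45, bounds=[22,45]
  i=3: D_i=min(5*3^3,99)=99, bounds=[49,99]
  i=4: D_i=min(5*3^4,99)=99, bounds=[49,99]
  i=5: D_i=min(5*3^5,99)=99, bounds=[49,99]
  i=6: D_i=min(5*3^6,99)=99, bounds=[49,99]
  i=7: D_i=min(5*3^7,99)=99, bounds=[49,99]
  i=8: D_i=min(5*3^8,99)=99, bounds=[49,99]
  i=9: D_i=min(5*3^9,99)=99, bounds=[49,99]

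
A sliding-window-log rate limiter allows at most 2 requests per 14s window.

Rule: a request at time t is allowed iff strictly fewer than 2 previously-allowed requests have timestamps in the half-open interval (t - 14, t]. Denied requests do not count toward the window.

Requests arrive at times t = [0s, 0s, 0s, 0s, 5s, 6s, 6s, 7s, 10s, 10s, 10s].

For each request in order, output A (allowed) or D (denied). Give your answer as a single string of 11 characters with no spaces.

Answer: AADDDDDDDDD

Derivation:
Tracking allowed requests in the window:
  req#1 t=0s: ALLOW
  req#2 t=0s: ALLOW
  req#3 t=0s: DENY
  req#4 t=0s: DENY
  req#5 t=5s: DENY
  req#6 t=6s: DENY
  req#7 t=6s: DENY
  req#8 t=7s: DENY
  req#9 t=10s: DENY
  req#10 t=10s: DENY
  req#11 t=10s: DENY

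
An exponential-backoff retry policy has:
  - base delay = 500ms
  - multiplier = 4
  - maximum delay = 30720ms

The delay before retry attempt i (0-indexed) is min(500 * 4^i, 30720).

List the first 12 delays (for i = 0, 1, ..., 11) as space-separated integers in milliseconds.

Computing each delay:
  i=0: min(500*4^0, 30720) = 500
  i=1: min(500*4^1, 30720) = 2000
  i=2: min(500*4^2, 30720) = 8000
  i=3: min(500*4^3, 30720) = 30720
  i=4: min(500*4^4, 30720) = 30720
  i=5: min(500*4^5, 30720) = 30720
  i=6: min(500*4^6, 30720) = 30720
  i=7: min(500*4^7, 30720) = 30720
  i=8: min(500*4^8, 30720) = 30720
  i=9: min(500*4^9, 30720) = 30720
  i=10: min(500*4^10, 30720) = 30720
  i=11: min(500*4^11, 30720) = 30720

Answer: 500 2000 8000 30720 30720 30720 30720 30720 30720 30720 30720 30720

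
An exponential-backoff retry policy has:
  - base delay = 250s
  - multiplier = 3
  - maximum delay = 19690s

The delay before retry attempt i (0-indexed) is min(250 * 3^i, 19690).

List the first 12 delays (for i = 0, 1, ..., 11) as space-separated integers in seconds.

Computing each delay:
  i=0: min(250*3^0, 19690) = 250
  i=1: min(250*3^1, 19690) = 750
  i=2: min(250*3^2, 19690) = 2250
  i=3: min(250*3^3, 19690) = 6750
  i=4: min(250*3^4, 19690) = 19690
  i=5: min(250*3^5, 19690) = 19690
  i=6: min(250*3^6, 19690) = 19690
  i=7: min(250*3^7, 19690) = 19690
  i=8: min(250*3^8, 19690) = 19690
  i=9: min(250*3^9, 19690) = 19690
  i=10: min(250*3^10, 19690) = 19690
  i=11: min(250*3^11, 19690) = 19690

Answer: 250 750 2250 6750 19690 19690 19690 19690 19690 19690 19690 19690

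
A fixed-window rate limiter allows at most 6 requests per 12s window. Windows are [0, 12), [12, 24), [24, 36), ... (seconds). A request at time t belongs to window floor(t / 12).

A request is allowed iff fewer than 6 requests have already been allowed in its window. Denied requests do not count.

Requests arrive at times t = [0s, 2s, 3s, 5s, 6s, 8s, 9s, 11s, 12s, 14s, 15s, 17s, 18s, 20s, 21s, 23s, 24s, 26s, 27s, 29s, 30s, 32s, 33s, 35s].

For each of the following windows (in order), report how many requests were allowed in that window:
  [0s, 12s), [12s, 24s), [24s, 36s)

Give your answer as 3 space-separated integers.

Answer: 6 6 6

Derivation:
Processing requests:
  req#1 t=0s (window 0): ALLOW
  req#2 t=2s (window 0): ALLOW
  req#3 t=3s (window 0): ALLOW
  req#4 t=5s (window 0): ALLOW
  req#5 t=6s (window 0): ALLOW
  req#6 t=8s (window 0): ALLOW
  req#7 t=9s (window 0): DENY
  req#8 t=11s (window 0): DENY
  req#9 t=12s (window 1): ALLOW
  req#10 t=14s (window 1): ALLOW
  req#11 t=15s (window 1): ALLOW
  req#12 t=17s (window 1): ALLOW
  req#13 t=18s (window 1): ALLOW
  req#14 t=20s (window 1): ALLOW
  req#15 t=21s (window 1): DENY
  req#16 t=23s (window 1): DENY
  req#17 t=24s (window 2): ALLOW
  req#18 t=26s (window 2): ALLOW
  req#19 t=27s (window 2): ALLOW
  req#20 t=29s (window 2): ALLOW
  req#21 t=30s (window 2): ALLOW
  req#22 t=32s (window 2): ALLOW
  req#23 t=33s (window 2): DENY
  req#24 t=35s (window 2): DENY

Allowed counts by window: 6 6 6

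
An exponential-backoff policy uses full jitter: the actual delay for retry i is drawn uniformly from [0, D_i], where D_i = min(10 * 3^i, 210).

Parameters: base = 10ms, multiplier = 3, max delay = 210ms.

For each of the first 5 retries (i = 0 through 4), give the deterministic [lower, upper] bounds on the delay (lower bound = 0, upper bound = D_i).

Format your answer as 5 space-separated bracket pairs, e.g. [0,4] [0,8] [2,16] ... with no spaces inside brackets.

Computing bounds per retry:
  i=0: D_i=min(10*3^0,210)=10, bounds=[0,10]
  i=1: D_i=min(10*3^1,210)=30, bounds=[0,30]
  i=2: D_i=min(10*3^2,210)=90, bounds=[0,90]
  i=3: D_i=min(10*3^3,210)=210, bounds=[0,210]
  i=4: D_i=min(10*3^4,210)=210, bounds=[0,210]

Answer: [0,10] [0,30] [0,90] [0,210] [0,210]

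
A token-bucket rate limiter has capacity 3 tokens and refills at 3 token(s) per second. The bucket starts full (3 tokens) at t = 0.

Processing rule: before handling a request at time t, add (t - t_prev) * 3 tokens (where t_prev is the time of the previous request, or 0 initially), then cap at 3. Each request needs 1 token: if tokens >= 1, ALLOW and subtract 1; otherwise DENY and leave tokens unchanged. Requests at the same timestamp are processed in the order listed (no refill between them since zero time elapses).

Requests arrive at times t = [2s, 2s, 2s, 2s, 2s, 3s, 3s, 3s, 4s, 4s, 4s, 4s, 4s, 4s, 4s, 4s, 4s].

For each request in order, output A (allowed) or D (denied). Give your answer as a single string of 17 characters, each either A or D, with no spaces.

Answer: AAADDAAAAAADDDDDD

Derivation:
Simulating step by step:
  req#1 t=2s: ALLOW
  req#2 t=2s: ALLOW
  req#3 t=2s: ALLOW
  req#4 t=2s: DENY
  req#5 t=2s: DENY
  req#6 t=3s: ALLOW
  req#7 t=3s: ALLOW
  req#8 t=3s: ALLOW
  req#9 t=4s: ALLOW
  req#10 t=4s: ALLOW
  req#11 t=4s: ALLOW
  req#12 t=4s: DENY
  req#13 t=4s: DENY
  req#14 t=4s: DENY
  req#15 t=4s: DENY
  req#16 t=4s: DENY
  req#17 t=4s: DENY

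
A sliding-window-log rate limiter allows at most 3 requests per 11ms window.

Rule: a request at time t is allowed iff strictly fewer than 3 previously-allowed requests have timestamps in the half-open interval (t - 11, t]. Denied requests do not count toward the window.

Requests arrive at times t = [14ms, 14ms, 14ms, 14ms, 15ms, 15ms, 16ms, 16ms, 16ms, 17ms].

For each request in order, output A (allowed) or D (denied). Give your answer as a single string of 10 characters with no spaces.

Tracking allowed requests in the window:
  req#1 t=14ms: ALLOW
  req#2 t=14ms: ALLOW
  req#3 t=14ms: ALLOW
  req#4 t=14ms: DENY
  req#5 t=15ms: DENY
  req#6 t=15ms: DENY
  req#7 t=16ms: DENY
  req#8 t=16ms: DENY
  req#9 t=16ms: DENY
  req#10 t=17ms: DENY

Answer: AAADDDDDDD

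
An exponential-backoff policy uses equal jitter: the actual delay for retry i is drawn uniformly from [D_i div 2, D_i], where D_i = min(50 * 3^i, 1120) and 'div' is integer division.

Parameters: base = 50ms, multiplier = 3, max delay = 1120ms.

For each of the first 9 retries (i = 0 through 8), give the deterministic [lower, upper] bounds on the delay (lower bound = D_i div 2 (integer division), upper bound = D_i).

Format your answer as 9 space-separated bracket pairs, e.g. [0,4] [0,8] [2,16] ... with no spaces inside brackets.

Computing bounds per retry:
  i=0: D_i=min(50*3^0,1120)=50, bounds=[25,50]
  i=1: D_i=min(50*3^1,1120)=150, bounds=[75,150]
  i=2: D_i=min(50*3^2,1120)=450, bounds=[225,450]
  i=3: D_i=min(50*3^3,1120)=1120, bounds=[560,1120]
  i=4: D_i=min(50*3^4,1120)=1120, bounds=[560,1120]
  i=5: D_i=min(50*3^5,1120)=1120, bounds=[560,1120]
  i=6: D_i=min(50*3^6,1120)=1120, bounds=[560,1120]
  i=7: D_i=min(50*3^7,1120)=1120, bounds=[560,1120]
  i=8: D_i=min(50*3^8,1120)=1120, bounds=[560,1120]

Answer: [25,50] [75,150] [225,450] [560,1120] [560,1120] [560,1120] [560,1120] [560,1120] [560,1120]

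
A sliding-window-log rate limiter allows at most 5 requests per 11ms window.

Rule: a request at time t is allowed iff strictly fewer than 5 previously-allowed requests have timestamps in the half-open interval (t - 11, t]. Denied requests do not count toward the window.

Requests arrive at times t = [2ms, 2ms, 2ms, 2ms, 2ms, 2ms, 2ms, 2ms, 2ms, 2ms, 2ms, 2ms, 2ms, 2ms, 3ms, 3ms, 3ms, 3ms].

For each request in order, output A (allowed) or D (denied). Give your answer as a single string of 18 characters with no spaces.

Tracking allowed requests in the window:
  req#1 t=2ms: ALLOW
  req#2 t=2ms: ALLOW
  req#3 t=2ms: ALLOW
  req#4 t=2ms: ALLOW
  req#5 t=2ms: ALLOW
  req#6 t=2ms: DENY
  req#7 t=2ms: DENY
  req#8 t=2ms: DENY
  req#9 t=2ms: DENY
  req#10 t=2ms: DENY
  req#11 t=2ms: DENY
  req#12 t=2ms: DENY
  req#13 t=2ms: DENY
  req#14 t=2ms: DENY
  req#15 t=3ms: DENY
  req#16 t=3ms: DENY
  req#17 t=3ms: DENY
  req#18 t=3ms: DENY

Answer: AAAAADDDDDDDDDDDDD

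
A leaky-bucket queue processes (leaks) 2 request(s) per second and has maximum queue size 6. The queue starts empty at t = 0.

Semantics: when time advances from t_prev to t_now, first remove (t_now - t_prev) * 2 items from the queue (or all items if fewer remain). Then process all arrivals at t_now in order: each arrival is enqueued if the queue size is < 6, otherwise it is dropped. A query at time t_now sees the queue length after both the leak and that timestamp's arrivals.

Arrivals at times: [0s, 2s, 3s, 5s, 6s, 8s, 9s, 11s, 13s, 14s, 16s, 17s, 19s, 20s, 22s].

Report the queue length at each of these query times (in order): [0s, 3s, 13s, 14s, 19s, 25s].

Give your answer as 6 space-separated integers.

Queue lengths at query times:
  query t=0s: backlog = 1
  query t=3s: backlog = 1
  query t=13s: backlog = 1
  query t=14s: backlog = 1
  query t=19s: backlog = 1
  query t=25s: backlog = 0

Answer: 1 1 1 1 1 0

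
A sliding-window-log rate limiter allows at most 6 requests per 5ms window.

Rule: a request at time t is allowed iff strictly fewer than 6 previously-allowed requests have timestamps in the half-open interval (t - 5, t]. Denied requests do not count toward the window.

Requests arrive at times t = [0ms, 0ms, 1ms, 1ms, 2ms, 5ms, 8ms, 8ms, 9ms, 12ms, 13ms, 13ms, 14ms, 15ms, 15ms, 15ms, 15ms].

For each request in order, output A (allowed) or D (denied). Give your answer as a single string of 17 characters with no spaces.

Tracking allowed requests in the window:
  req#1 t=0ms: ALLOW
  req#2 t=0ms: ALLOW
  req#3 t=1ms: ALLOW
  req#4 t=1ms: ALLOW
  req#5 t=2ms: ALLOW
  req#6 t=5ms: ALLOW
  req#7 t=8ms: ALLOW
  req#8 t=8ms: ALLOW
  req#9 t=9ms: ALLOW
  req#10 t=12ms: ALLOW
  req#11 t=13ms: ALLOW
  req#12 t=13ms: ALLOW
  req#13 t=14ms: ALLOW
  req#14 t=15ms: ALLOW
  req#15 t=15ms: ALLOW
  req#16 t=15ms: DENY
  req#17 t=15ms: DENY

Answer: AAAAAAAAAAAAAAADD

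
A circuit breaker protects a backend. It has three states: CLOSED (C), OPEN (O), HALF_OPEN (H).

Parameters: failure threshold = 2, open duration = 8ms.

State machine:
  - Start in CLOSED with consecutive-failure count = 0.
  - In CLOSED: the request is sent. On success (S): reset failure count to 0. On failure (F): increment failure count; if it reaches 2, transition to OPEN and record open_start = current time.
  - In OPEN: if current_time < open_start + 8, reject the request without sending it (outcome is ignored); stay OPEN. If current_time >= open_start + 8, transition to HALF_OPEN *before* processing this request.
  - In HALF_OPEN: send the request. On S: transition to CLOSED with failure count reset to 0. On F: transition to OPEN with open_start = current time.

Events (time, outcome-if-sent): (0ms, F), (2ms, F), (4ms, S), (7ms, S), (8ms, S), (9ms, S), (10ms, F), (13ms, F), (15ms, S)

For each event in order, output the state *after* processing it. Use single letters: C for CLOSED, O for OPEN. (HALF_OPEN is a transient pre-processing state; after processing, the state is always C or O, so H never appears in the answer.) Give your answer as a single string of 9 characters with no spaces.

Answer: COOOOOOOO

Derivation:
State after each event:
  event#1 t=0ms outcome=F: state=CLOSED
  event#2 t=2ms outcome=F: state=OPEN
  event#3 t=4ms outcome=S: state=OPEN
  event#4 t=7ms outcome=S: state=OPEN
  event#5 t=8ms outcome=S: state=OPEN
  event#6 t=9ms outcome=S: state=OPEN
  event#7 t=10ms outcome=F: state=OPEN
  event#8 t=13ms outcome=F: state=OPEN
  event#9 t=15ms outcome=S: state=OPEN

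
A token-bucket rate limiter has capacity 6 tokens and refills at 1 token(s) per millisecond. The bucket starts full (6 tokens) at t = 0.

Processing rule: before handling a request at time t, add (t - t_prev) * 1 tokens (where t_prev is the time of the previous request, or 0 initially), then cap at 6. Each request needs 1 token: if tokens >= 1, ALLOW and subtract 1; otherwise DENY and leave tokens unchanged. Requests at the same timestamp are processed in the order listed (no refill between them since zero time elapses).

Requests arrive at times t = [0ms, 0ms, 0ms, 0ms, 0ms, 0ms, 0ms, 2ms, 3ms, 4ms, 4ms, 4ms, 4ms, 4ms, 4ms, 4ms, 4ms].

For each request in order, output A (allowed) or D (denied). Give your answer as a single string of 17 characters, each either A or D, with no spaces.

Simulating step by step:
  req#1 t=0ms: ALLOW
  req#2 t=0ms: ALLOW
  req#3 t=0ms: ALLOW
  req#4 t=0ms: ALLOW
  req#5 t=0ms: ALLOW
  req#6 t=0ms: ALLOW
  req#7 t=0ms: DENY
  req#8 t=2ms: ALLOW
  req#9 t=3ms: ALLOW
  req#10 t=4ms: ALLOW
  req#11 t=4ms: ALLOW
  req#12 t=4ms: DENY
  req#13 t=4ms: DENY
  req#14 t=4ms: DENY
  req#15 t=4ms: DENY
  req#16 t=4ms: DENY
  req#17 t=4ms: DENY

Answer: AAAAAADAAAADDDDDD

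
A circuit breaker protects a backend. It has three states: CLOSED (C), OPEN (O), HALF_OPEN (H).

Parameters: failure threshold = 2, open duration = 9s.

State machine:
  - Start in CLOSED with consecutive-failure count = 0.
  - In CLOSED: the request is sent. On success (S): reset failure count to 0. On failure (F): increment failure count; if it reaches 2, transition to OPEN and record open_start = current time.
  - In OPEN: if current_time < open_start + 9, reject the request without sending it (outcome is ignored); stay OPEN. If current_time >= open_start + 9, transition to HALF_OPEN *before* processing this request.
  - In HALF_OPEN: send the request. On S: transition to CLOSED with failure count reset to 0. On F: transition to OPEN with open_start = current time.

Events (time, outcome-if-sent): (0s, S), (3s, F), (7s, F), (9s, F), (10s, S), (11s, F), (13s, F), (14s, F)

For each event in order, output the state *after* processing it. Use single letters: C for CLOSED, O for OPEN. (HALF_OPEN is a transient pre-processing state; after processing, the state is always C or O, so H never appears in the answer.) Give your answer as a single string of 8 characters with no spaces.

Answer: CCOOOOOO

Derivation:
State after each event:
  event#1 t=0s outcome=S: state=CLOSED
  event#2 t=3s outcome=F: state=CLOSED
  event#3 t=7s outcome=F: state=OPEN
  event#4 t=9s outcome=F: state=OPEN
  event#5 t=10s outcome=S: state=OPEN
  event#6 t=11s outcome=F: state=OPEN
  event#7 t=13s outcome=F: state=OPEN
  event#8 t=14s outcome=F: state=OPEN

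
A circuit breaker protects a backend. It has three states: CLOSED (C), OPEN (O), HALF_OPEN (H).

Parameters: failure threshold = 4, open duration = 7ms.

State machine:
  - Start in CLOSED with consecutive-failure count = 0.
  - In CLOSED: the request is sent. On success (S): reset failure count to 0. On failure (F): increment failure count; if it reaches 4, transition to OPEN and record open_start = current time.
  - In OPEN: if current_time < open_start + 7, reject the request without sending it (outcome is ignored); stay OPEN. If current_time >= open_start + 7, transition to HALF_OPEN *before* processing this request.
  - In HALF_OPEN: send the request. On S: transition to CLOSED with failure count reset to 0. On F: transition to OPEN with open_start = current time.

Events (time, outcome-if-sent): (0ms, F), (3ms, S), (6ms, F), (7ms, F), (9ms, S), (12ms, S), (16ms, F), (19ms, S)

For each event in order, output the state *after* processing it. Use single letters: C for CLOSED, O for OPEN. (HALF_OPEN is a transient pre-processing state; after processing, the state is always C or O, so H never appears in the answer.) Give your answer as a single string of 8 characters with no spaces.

Answer: CCCCCCCC

Derivation:
State after each event:
  event#1 t=0ms outcome=F: state=CLOSED
  event#2 t=3ms outcome=S: state=CLOSED
  event#3 t=6ms outcome=F: state=CLOSED
  event#4 t=7ms outcome=F: state=CLOSED
  event#5 t=9ms outcome=S: state=CLOSED
  event#6 t=12ms outcome=S: state=CLOSED
  event#7 t=16ms outcome=F: state=CLOSED
  event#8 t=19ms outcome=S: state=CLOSED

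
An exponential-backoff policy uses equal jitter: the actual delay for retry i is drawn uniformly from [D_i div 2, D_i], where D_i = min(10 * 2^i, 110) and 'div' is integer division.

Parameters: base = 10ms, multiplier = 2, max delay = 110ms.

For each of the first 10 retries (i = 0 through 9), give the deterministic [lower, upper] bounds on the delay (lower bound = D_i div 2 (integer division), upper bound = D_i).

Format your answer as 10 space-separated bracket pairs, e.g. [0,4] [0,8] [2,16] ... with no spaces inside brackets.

Computing bounds per retry:
  i=0: D_i=min(10*2^0,110)=10, bounds=[5,10]
  i=1: D_i=min(10*2^1,110)=20, bounds=[10,20]
  i=2: D_i=min(10*2^2,110)=40, bounds=[20,40]
  i=3: D_i=min(10*2^3,110)=80, bounds=[40,80]
  i=4: D_i=min(10*2^4,110)=110, bounds=[55,110]
  i=5: D_i=min(10*2^5,110)=110, bounds=[55,110]
  i=6: D_i=min(10*2^6,110)=110, bounds=[55,110]
  i=7: D_i=min(10*2^7,110)=110, bounds=[55,110]
  i=8: D_i=min(10*2^8,110)=110, bounds=[55,110]
  i=9: D_i=min(10*2^9,110)=110, bounds=[55,110]

Answer: [5,10] [10,20] [20,40] [40,80] [55,110] [55,110] [55,110] [55,110] [55,110] [55,110]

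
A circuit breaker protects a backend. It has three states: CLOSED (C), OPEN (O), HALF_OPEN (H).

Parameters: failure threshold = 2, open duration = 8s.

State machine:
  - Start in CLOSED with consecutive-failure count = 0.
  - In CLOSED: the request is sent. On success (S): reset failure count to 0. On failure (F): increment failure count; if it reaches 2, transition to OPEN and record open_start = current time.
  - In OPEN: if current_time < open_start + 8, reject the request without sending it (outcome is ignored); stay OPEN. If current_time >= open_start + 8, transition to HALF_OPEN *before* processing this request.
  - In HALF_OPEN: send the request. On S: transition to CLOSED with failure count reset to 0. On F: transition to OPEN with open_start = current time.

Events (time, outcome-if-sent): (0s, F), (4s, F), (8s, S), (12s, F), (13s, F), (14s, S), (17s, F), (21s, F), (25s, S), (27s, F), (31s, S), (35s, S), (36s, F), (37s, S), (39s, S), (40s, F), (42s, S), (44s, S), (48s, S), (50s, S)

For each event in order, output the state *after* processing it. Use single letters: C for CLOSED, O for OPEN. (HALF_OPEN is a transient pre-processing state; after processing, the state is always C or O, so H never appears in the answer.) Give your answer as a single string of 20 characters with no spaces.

Answer: COOOOOOOOOCCCCCCCCCC

Derivation:
State after each event:
  event#1 t=0s outcome=F: state=CLOSED
  event#2 t=4s outcome=F: state=OPEN
  event#3 t=8s outcome=S: state=OPEN
  event#4 t=12s outcome=F: state=OPEN
  event#5 t=13s outcome=F: state=OPEN
  event#6 t=14s outcome=S: state=OPEN
  event#7 t=17s outcome=F: state=OPEN
  event#8 t=21s outcome=F: state=OPEN
  event#9 t=25s outcome=S: state=OPEN
  event#10 t=27s outcome=F: state=OPEN
  event#11 t=31s outcome=S: state=CLOSED
  event#12 t=35s outcome=S: state=CLOSED
  event#13 t=36s outcome=F: state=CLOSED
  event#14 t=37s outcome=S: state=CLOSED
  event#15 t=39s outcome=S: state=CLOSED
  event#16 t=40s outcome=F: state=CLOSED
  event#17 t=42s outcome=S: state=CLOSED
  event#18 t=44s outcome=S: state=CLOSED
  event#19 t=48s outcome=S: state=CLOSED
  event#20 t=50s outcome=S: state=CLOSED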